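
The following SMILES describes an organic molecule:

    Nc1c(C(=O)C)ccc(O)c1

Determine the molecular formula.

C8H9NO2

Walk through each heavy atom and fill implicit hydrogens from standard valence (C 4, N 3, O 2, S 2, halogen 1); for lowercase aromatic atoms, an aromatic c carries 1 H when it has two neighbours and 0 H with three, and aromatic n carries 0 H:
  atom 1: N, bond orders sum to 1 (valence 3) → 2 H
  atom 2: aromatic c, 3 neighbours → 0 H
  atom 3: aromatic c, 3 neighbours → 0 H
  atom 4: C, bond orders sum to 4 (valence 4) → 0 H
  atom 5: O, bond orders sum to 2 (valence 2) → 0 H
  atom 6: C, bond orders sum to 1 (valence 4) → 3 H
  atom 7: aromatic c, 2 neighbours → 1 H
  atom 8: aromatic c, 2 neighbours → 1 H
  atom 9: aromatic c, 3 neighbours → 0 H
  atom 10: O, bond orders sum to 1 (valence 2) → 1 H
  atom 11: aromatic c, 2 neighbours → 1 H
Totals → C:8, H:9, N:1, O:2.
In Hill order: C8H9NO2.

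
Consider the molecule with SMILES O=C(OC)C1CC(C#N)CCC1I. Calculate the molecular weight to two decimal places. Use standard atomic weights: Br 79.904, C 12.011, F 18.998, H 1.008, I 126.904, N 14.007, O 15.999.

First, the molecular formula is C9H12INO2 (counting implicit H from valence).
  C: 9 × 12.011 = 108.099
  H: 12 × 1.008 = 12.096
  I: 1 × 126.904 = 126.904
  N: 1 × 14.007 = 14.007
  O: 2 × 15.999 = 31.998
Sum: 9×12.011 + 12×1.008 + 1×126.904 + 1×14.007 + 2×15.999 = 293.104 → 293.10 g/mol.

293.10 g/mol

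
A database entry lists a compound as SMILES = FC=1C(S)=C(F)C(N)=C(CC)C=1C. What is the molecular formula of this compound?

C9H11F2NS

Walk through each heavy atom and fill implicit hydrogens from standard valence (C 4, N 3, O 2, S 2, halogen 1):
  atom 1: F (halogen, monovalent) → 0 H
  atom 2: C, bond orders sum to 4 (valence 4) → 0 H
  atom 3: C, bond orders sum to 4 (valence 4) → 0 H
  atom 4: S, bond orders sum to 1 (valence 2) → 1 H
  atom 5: C, bond orders sum to 4 (valence 4) → 0 H
  atom 6: F (halogen, monovalent) → 0 H
  atom 7: C, bond orders sum to 4 (valence 4) → 0 H
  atom 8: N, bond orders sum to 1 (valence 3) → 2 H
  atom 9: C, bond orders sum to 4 (valence 4) → 0 H
  atom 10: C, bond orders sum to 2 (valence 4) → 2 H
  atom 11: C, bond orders sum to 1 (valence 4) → 3 H
  atom 12: C, bond orders sum to 4 (valence 4) → 0 H
  atom 13: C, bond orders sum to 1 (valence 4) → 3 H
Totals → C:9, H:11, F:2, N:1, S:1.
In Hill order: C9H11F2NS.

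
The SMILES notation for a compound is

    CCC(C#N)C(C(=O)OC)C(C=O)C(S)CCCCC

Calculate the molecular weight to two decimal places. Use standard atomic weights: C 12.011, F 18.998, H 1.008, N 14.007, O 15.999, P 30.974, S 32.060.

First, the molecular formula is C15H25NO3S (counting implicit H from valence).
  C: 15 × 12.011 = 180.165
  H: 25 × 1.008 = 25.200
  N: 1 × 14.007 = 14.007
  O: 3 × 15.999 = 47.997
  S: 1 × 32.060 = 32.060
Sum: 15×12.011 + 25×1.008 + 1×14.007 + 3×15.999 + 1×32.060 = 299.429 → 299.43 g/mol.

299.43 g/mol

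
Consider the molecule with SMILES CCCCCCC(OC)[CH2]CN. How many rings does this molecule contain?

In SMILES, each pair of matching ring-closure digits denotes one ring-closing bond; the number of such bonds equals the number of independent rings.
Ring-closure bonds here: 0.

0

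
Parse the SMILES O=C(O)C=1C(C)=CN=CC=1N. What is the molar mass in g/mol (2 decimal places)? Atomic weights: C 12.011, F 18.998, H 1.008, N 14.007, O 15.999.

First, the molecular formula is C7H8N2O2 (counting implicit H from valence).
  C: 7 × 12.011 = 84.077
  H: 8 × 1.008 = 8.064
  N: 2 × 14.007 = 28.014
  O: 2 × 15.999 = 31.998
Sum: 7×12.011 + 8×1.008 + 2×14.007 + 2×15.999 = 152.153 → 152.15 g/mol.

152.15 g/mol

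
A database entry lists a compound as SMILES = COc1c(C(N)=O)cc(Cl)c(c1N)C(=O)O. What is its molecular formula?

C9H9ClN2O4

Walk through each heavy atom and fill implicit hydrogens from standard valence (C 4, N 3, O 2, S 2, halogen 1); for lowercase aromatic atoms, an aromatic c carries 1 H when it has two neighbours and 0 H with three, and aromatic n carries 0 H:
  atom 1: C, bond orders sum to 1 (valence 4) → 3 H
  atom 2: O, bond orders sum to 2 (valence 2) → 0 H
  atom 3: aromatic c, 3 neighbours → 0 H
  atom 4: aromatic c, 3 neighbours → 0 H
  atom 5: C, bond orders sum to 4 (valence 4) → 0 H
  atom 6: N, bond orders sum to 1 (valence 3) → 2 H
  atom 7: O, bond orders sum to 2 (valence 2) → 0 H
  atom 8: aromatic c, 2 neighbours → 1 H
  atom 9: aromatic c, 3 neighbours → 0 H
  atom 10: Cl (halogen, monovalent) → 0 H
  atom 11: aromatic c, 3 neighbours → 0 H
  atom 12: aromatic c, 3 neighbours → 0 H
  atom 13: N, bond orders sum to 1 (valence 3) → 2 H
  atom 14: C, bond orders sum to 4 (valence 4) → 0 H
  atom 15: O, bond orders sum to 2 (valence 2) → 0 H
  atom 16: O, bond orders sum to 1 (valence 2) → 1 H
Totals → C:9, H:9, Cl:1, N:2, O:4.
In Hill order: C9H9ClN2O4.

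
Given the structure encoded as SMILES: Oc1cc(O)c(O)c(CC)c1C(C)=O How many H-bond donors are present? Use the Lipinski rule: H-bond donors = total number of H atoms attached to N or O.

Donors: find every N or O and count the H atoms it carries.
  atom 1 (O): bond orders sum to 1 → 1 H
  atom 5 (O): bond orders sum to 1 → 1 H
  atom 7 (O): bond orders sum to 1 → 1 H
  atom 14 (O): bond orders sum to 2 → 0 H
Lipinski HBD = 3.

3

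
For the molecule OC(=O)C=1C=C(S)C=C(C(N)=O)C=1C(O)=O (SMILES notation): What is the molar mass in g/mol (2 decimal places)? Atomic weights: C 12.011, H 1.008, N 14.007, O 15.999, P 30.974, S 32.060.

241.22 g/mol

First, the molecular formula is C9H7NO5S (counting implicit H from valence).
  C: 9 × 12.011 = 108.099
  H: 7 × 1.008 = 7.056
  N: 1 × 14.007 = 14.007
  O: 5 × 15.999 = 79.995
  S: 1 × 32.060 = 32.060
Sum: 9×12.011 + 7×1.008 + 1×14.007 + 5×15.999 + 1×32.060 = 241.217 → 241.22 g/mol.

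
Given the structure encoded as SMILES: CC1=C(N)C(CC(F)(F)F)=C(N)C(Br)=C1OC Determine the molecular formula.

C10H12BrF3N2O

Walk through each heavy atom and fill implicit hydrogens from standard valence (C 4, N 3, O 2, S 2, halogen 1):
  atom 1: C, bond orders sum to 1 (valence 4) → 3 H
  atom 2: C, bond orders sum to 4 (valence 4) → 0 H
  atom 3: C, bond orders sum to 4 (valence 4) → 0 H
  atom 4: N, bond orders sum to 1 (valence 3) → 2 H
  atom 5: C, bond orders sum to 4 (valence 4) → 0 H
  atom 6: C, bond orders sum to 2 (valence 4) → 2 H
  atom 7: C, bond orders sum to 4 (valence 4) → 0 H
  atom 8: F (halogen, monovalent) → 0 H
  atom 9: F (halogen, monovalent) → 0 H
  atom 10: F (halogen, monovalent) → 0 H
  atom 11: C, bond orders sum to 4 (valence 4) → 0 H
  atom 12: N, bond orders sum to 1 (valence 3) → 2 H
  atom 13: C, bond orders sum to 4 (valence 4) → 0 H
  atom 14: Br (halogen, monovalent) → 0 H
  atom 15: C, bond orders sum to 4 (valence 4) → 0 H
  atom 16: O, bond orders sum to 2 (valence 2) → 0 H
  atom 17: C, bond orders sum to 1 (valence 4) → 3 H
Totals → C:10, H:12, Br:1, F:3, N:2, O:1.
In Hill order: C10H12BrF3N2O.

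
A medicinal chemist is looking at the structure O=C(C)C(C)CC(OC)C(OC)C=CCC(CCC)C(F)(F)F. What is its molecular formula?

C17H29F3O3

Walk through each heavy atom and fill implicit hydrogens from standard valence (C 4, N 3, O 2, S 2, halogen 1):
  atom 1: O, bond orders sum to 2 (valence 2) → 0 H
  atom 2: C, bond orders sum to 4 (valence 4) → 0 H
  atom 3: C, bond orders sum to 1 (valence 4) → 3 H
  atom 4: C, bond orders sum to 3 (valence 4) → 1 H
  atom 5: C, bond orders sum to 1 (valence 4) → 3 H
  atom 6: C, bond orders sum to 2 (valence 4) → 2 H
  atom 7: C, bond orders sum to 3 (valence 4) → 1 H
  atom 8: O, bond orders sum to 2 (valence 2) → 0 H
  atom 9: C, bond orders sum to 1 (valence 4) → 3 H
  atom 10: C, bond orders sum to 3 (valence 4) → 1 H
  atom 11: O, bond orders sum to 2 (valence 2) → 0 H
  atom 12: C, bond orders sum to 1 (valence 4) → 3 H
  atom 13: C, bond orders sum to 3 (valence 4) → 1 H
  atom 14: C, bond orders sum to 3 (valence 4) → 1 H
  atom 15: C, bond orders sum to 2 (valence 4) → 2 H
  atom 16: C, bond orders sum to 3 (valence 4) → 1 H
  atom 17: C, bond orders sum to 2 (valence 4) → 2 H
  atom 18: C, bond orders sum to 2 (valence 4) → 2 H
  atom 19: C, bond orders sum to 1 (valence 4) → 3 H
  atom 20: C, bond orders sum to 4 (valence 4) → 0 H
  atom 21: F (halogen, monovalent) → 0 H
  atom 22: F (halogen, monovalent) → 0 H
  atom 23: F (halogen, monovalent) → 0 H
Totals → C:17, H:29, F:3, O:3.
In Hill order: C17H29F3O3.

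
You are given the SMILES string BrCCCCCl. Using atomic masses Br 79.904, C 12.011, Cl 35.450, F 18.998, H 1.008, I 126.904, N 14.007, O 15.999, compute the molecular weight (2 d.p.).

171.46 g/mol

First, the molecular formula is C4H8BrCl (counting implicit H from valence).
  Br: 1 × 79.904 = 79.904
  C: 4 × 12.011 = 48.044
  Cl: 1 × 35.450 = 35.450
  H: 8 × 1.008 = 8.064
Sum: 1×79.904 + 4×12.011 + 1×35.450 + 8×1.008 = 171.462 → 171.46 g/mol.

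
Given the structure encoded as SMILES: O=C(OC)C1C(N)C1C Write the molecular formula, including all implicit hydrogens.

C6H11NO2

Walk through each heavy atom and fill implicit hydrogens from standard valence (C 4, N 3, O 2, S 2, halogen 1):
  atom 1: O, bond orders sum to 2 (valence 2) → 0 H
  atom 2: C, bond orders sum to 4 (valence 4) → 0 H
  atom 3: O, bond orders sum to 2 (valence 2) → 0 H
  atom 4: C, bond orders sum to 1 (valence 4) → 3 H
  atom 5: C, bond orders sum to 3 (valence 4) → 1 H
  atom 6: C, bond orders sum to 3 (valence 4) → 1 H
  atom 7: N, bond orders sum to 1 (valence 3) → 2 H
  atom 8: C, bond orders sum to 3 (valence 4) → 1 H
  atom 9: C, bond orders sum to 1 (valence 4) → 3 H
Totals → C:6, H:11, N:1, O:2.
In Hill order: C6H11NO2.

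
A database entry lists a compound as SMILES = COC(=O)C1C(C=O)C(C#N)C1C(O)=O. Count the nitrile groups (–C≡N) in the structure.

The nitrile motif appears at heavy-atom position 10 in the SMILES.
Other groups present: 1 aldehyde, 1 carboxylic acid, 1 ester.
Nitrile count: 1.

1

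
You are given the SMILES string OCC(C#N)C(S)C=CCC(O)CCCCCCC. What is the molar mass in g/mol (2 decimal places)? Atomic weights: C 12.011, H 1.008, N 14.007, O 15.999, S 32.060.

285.45 g/mol

First, the molecular formula is C15H27NO2S (counting implicit H from valence).
  C: 15 × 12.011 = 180.165
  H: 27 × 1.008 = 27.216
  N: 1 × 14.007 = 14.007
  O: 2 × 15.999 = 31.998
  S: 1 × 32.060 = 32.060
Sum: 15×12.011 + 27×1.008 + 1×14.007 + 2×15.999 + 1×32.060 = 285.446 → 285.45 g/mol.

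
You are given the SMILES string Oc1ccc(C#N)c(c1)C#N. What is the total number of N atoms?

Scan the SMILES for N atoms (remember two-letter symbols like Cl and Br are single atoms).
Nitrogen count: 2.

2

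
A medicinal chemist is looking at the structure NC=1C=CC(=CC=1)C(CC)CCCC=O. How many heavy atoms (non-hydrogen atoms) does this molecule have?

15

Every atom symbol written in the SMILES (organic subset) is one heavy atom; implicit H are not written.
Heavy atoms by element → C:13, N:1, O:1.
Total: 15.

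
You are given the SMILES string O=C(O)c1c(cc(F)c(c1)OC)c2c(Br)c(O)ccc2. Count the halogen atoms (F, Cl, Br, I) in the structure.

Halogen atoms appear at heavy-atom positions 8, 15 (1×Br, 1×F).
Other groups present: 1 carboxylic acid, 1 ether, 1 hydroxyl.
Halogen count: 2.

2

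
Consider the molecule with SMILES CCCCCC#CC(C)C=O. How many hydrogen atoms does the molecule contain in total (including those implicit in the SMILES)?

Walk through each heavy atom and fill implicit hydrogens from standard valence (C 4, N 3, O 2, S 2, halogen 1):
  atom 1: C, bond orders sum to 1 (valence 4) → 3 H
  atom 2: C, bond orders sum to 2 (valence 4) → 2 H
  atom 3: C, bond orders sum to 2 (valence 4) → 2 H
  atom 4: C, bond orders sum to 2 (valence 4) → 2 H
  atom 5: C, bond orders sum to 2 (valence 4) → 2 H
  atom 6: C, bond orders sum to 4 (valence 4) → 0 H
  atom 7: C, bond orders sum to 4 (valence 4) → 0 H
  atom 8: C, bond orders sum to 3 (valence 4) → 1 H
  atom 9: C, bond orders sum to 1 (valence 4) → 3 H
  atom 10: C, bond orders sum to 3 (valence 4) → 1 H
  atom 11: O, bond orders sum to 2 (valence 2) → 0 H
Total hydrogens: 16.

16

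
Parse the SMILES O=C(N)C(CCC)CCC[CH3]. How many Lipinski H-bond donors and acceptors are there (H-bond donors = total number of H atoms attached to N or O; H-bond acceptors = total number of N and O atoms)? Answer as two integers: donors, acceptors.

2, 2

Donors: find every N or O and count the H atoms it carries.
  atom 1 (O): bond orders sum to 2 → 0 H
  atom 3 (N): bond orders sum to 1 → 2 H
Lipinski HBD = 2.
Acceptors: N atoms = 1, O atoms = 1 → HBA = 2.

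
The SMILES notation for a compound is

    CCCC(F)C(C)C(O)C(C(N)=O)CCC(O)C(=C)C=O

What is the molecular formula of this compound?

C15H26FNO4

Walk through each heavy atom and fill implicit hydrogens from standard valence (C 4, N 3, O 2, S 2, halogen 1):
  atom 1: C, bond orders sum to 1 (valence 4) → 3 H
  atom 2: C, bond orders sum to 2 (valence 4) → 2 H
  atom 3: C, bond orders sum to 2 (valence 4) → 2 H
  atom 4: C, bond orders sum to 3 (valence 4) → 1 H
  atom 5: F (halogen, monovalent) → 0 H
  atom 6: C, bond orders sum to 3 (valence 4) → 1 H
  atom 7: C, bond orders sum to 1 (valence 4) → 3 H
  atom 8: C, bond orders sum to 3 (valence 4) → 1 H
  atom 9: O, bond orders sum to 1 (valence 2) → 1 H
  atom 10: C, bond orders sum to 3 (valence 4) → 1 H
  atom 11: C, bond orders sum to 4 (valence 4) → 0 H
  atom 12: N, bond orders sum to 1 (valence 3) → 2 H
  atom 13: O, bond orders sum to 2 (valence 2) → 0 H
  atom 14: C, bond orders sum to 2 (valence 4) → 2 H
  atom 15: C, bond orders sum to 2 (valence 4) → 2 H
  atom 16: C, bond orders sum to 3 (valence 4) → 1 H
  atom 17: O, bond orders sum to 1 (valence 2) → 1 H
  atom 18: C, bond orders sum to 4 (valence 4) → 0 H
  atom 19: C, bond orders sum to 2 (valence 4) → 2 H
  atom 20: C, bond orders sum to 3 (valence 4) → 1 H
  atom 21: O, bond orders sum to 2 (valence 2) → 0 H
Totals → C:15, H:26, F:1, N:1, O:4.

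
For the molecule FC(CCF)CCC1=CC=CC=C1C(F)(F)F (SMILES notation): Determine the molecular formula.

Walk through each heavy atom and fill implicit hydrogens from standard valence (C 4, N 3, O 2, S 2, halogen 1):
  atom 1: F (halogen, monovalent) → 0 H
  atom 2: C, bond orders sum to 3 (valence 4) → 1 H
  atom 3: C, bond orders sum to 2 (valence 4) → 2 H
  atom 4: C, bond orders sum to 2 (valence 4) → 2 H
  atom 5: F (halogen, monovalent) → 0 H
  atom 6: C, bond orders sum to 2 (valence 4) → 2 H
  atom 7: C, bond orders sum to 2 (valence 4) → 2 H
  atom 8: C, bond orders sum to 4 (valence 4) → 0 H
  atom 9: C, bond orders sum to 3 (valence 4) → 1 H
  atom 10: C, bond orders sum to 3 (valence 4) → 1 H
  atom 11: C, bond orders sum to 3 (valence 4) → 1 H
  atom 12: C, bond orders sum to 3 (valence 4) → 1 H
  atom 13: C, bond orders sum to 4 (valence 4) → 0 H
  atom 14: C, bond orders sum to 4 (valence 4) → 0 H
  atom 15: F (halogen, monovalent) → 0 H
  atom 16: F (halogen, monovalent) → 0 H
  atom 17: F (halogen, monovalent) → 0 H
Totals → C:12, H:13, F:5.

C12H13F5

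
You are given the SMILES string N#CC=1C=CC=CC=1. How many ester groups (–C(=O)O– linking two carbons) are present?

Scan the SMILES for the ester motif — none present.
Groups that are present: 1 nitrile.

0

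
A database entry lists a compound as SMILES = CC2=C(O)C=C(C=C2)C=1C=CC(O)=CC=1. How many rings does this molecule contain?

In SMILES, each pair of matching ring-closure digits denotes one ring-closing bond; the number of such bonds equals the number of independent rings.
Ring-closure bonds here: 2.

2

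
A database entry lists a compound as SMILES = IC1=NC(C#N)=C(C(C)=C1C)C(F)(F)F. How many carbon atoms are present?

9

Count every carbon token in the SMILES (each C, including those in ring-closure positions and inside branches).
Carbon count: 9.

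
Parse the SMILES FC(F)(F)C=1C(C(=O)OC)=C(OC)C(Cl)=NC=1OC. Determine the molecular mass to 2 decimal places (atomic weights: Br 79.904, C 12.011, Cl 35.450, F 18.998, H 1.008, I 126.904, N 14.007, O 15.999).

First, the molecular formula is C10H9ClF3NO4 (counting implicit H from valence).
  C: 10 × 12.011 = 120.110
  Cl: 1 × 35.450 = 35.450
  F: 3 × 18.998 = 56.994
  H: 9 × 1.008 = 9.072
  N: 1 × 14.007 = 14.007
  O: 4 × 15.999 = 63.996
Sum: 10×12.011 + 1×35.450 + 3×18.998 + 9×1.008 + 1×14.007 + 4×15.999 = 299.629 → 299.63 g/mol.

299.63 g/mol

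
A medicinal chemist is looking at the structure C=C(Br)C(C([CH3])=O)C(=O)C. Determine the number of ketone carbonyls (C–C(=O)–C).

2

The ketone motif appears at heavy-atom positions 5, 8 in the SMILES.
Other groups present: 1 alkene.
Ketone count: 2.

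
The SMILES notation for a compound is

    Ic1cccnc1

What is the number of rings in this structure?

1

In SMILES, each pair of matching ring-closure digits denotes one ring-closing bond; the number of such bonds equals the number of independent rings.
Ring-closure bonds here: 1.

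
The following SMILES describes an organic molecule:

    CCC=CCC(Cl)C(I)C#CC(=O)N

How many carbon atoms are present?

Count every carbon token in the SMILES (each C, including those in ring-closure positions and inside branches).
Carbon count: 10.

10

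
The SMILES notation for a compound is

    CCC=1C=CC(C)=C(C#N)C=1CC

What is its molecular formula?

Walk through each heavy atom and fill implicit hydrogens from standard valence (C 4, N 3, O 2, S 2, halogen 1):
  atom 1: C, bond orders sum to 1 (valence 4) → 3 H
  atom 2: C, bond orders sum to 2 (valence 4) → 2 H
  atom 3: C, bond orders sum to 4 (valence 4) → 0 H
  atom 4: C, bond orders sum to 3 (valence 4) → 1 H
  atom 5: C, bond orders sum to 3 (valence 4) → 1 H
  atom 6: C, bond orders sum to 4 (valence 4) → 0 H
  atom 7: C, bond orders sum to 1 (valence 4) → 3 H
  atom 8: C, bond orders sum to 4 (valence 4) → 0 H
  atom 9: C, bond orders sum to 4 (valence 4) → 0 H
  atom 10: N, bond orders sum to 3 (valence 3) → 0 H
  atom 11: C, bond orders sum to 4 (valence 4) → 0 H
  atom 12: C, bond orders sum to 2 (valence 4) → 2 H
  atom 13: C, bond orders sum to 1 (valence 4) → 3 H
Totals → C:12, H:15, N:1.

C12H15N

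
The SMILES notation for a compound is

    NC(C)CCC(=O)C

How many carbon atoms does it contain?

Count every carbon token in the SMILES (each C, including those in ring-closure positions and inside branches).
Carbon count: 6.

6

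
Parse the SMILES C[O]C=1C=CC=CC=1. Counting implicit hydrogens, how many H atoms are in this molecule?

8

Walk through each heavy atom and fill implicit hydrogens from standard valence (C 4, N 3, O 2, S 2, halogen 1):
  atom 1: C, bond orders sum to 1 (valence 4) → 3 H
  atom 2: O with explicit H count 0
  atom 3: C, bond orders sum to 4 (valence 4) → 0 H
  atom 4: C, bond orders sum to 3 (valence 4) → 1 H
  atom 5: C, bond orders sum to 3 (valence 4) → 1 H
  atom 6: C, bond orders sum to 3 (valence 4) → 1 H
  atom 7: C, bond orders sum to 3 (valence 4) → 1 H
  atom 8: C, bond orders sum to 3 (valence 4) → 1 H
Total hydrogens: 8.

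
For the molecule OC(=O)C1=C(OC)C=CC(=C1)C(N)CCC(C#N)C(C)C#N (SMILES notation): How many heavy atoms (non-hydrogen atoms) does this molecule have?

22

Every atom symbol written in the SMILES (organic subset) is one heavy atom; implicit H are not written.
Heavy atoms by element → C:16, N:3, O:3.
Total: 22.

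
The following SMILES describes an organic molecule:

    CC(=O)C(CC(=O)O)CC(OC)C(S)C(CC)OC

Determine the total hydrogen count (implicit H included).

24

Walk through each heavy atom and fill implicit hydrogens from standard valence (C 4, N 3, O 2, S 2, halogen 1):
  atom 1: C, bond orders sum to 1 (valence 4) → 3 H
  atom 2: C, bond orders sum to 4 (valence 4) → 0 H
  atom 3: O, bond orders sum to 2 (valence 2) → 0 H
  atom 4: C, bond orders sum to 3 (valence 4) → 1 H
  atom 5: C, bond orders sum to 2 (valence 4) → 2 H
  atom 6: C, bond orders sum to 4 (valence 4) → 0 H
  atom 7: O, bond orders sum to 2 (valence 2) → 0 H
  atom 8: O, bond orders sum to 1 (valence 2) → 1 H
  atom 9: C, bond orders sum to 2 (valence 4) → 2 H
  atom 10: C, bond orders sum to 3 (valence 4) → 1 H
  atom 11: O, bond orders sum to 2 (valence 2) → 0 H
  atom 12: C, bond orders sum to 1 (valence 4) → 3 H
  atom 13: C, bond orders sum to 3 (valence 4) → 1 H
  atom 14: S, bond orders sum to 1 (valence 2) → 1 H
  atom 15: C, bond orders sum to 3 (valence 4) → 1 H
  atom 16: C, bond orders sum to 2 (valence 4) → 2 H
  atom 17: C, bond orders sum to 1 (valence 4) → 3 H
  atom 18: O, bond orders sum to 2 (valence 2) → 0 H
  atom 19: C, bond orders sum to 1 (valence 4) → 3 H
Total hydrogens: 24.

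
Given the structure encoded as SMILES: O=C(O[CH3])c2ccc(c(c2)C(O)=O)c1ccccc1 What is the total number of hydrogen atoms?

Walk through each heavy atom and fill implicit hydrogens from standard valence (C 4, N 3, O 2, S 2, halogen 1); for lowercase aromatic atoms, an aromatic c carries 1 H when it has two neighbours and 0 H with three, and aromatic n carries 0 H:
  atom 1: O, bond orders sum to 2 (valence 2) → 0 H
  atom 2: C, bond orders sum to 4 (valence 4) → 0 H
  atom 3: O, bond orders sum to 2 (valence 2) → 0 H
  atom 4: C with explicit H count 3
  atom 5: aromatic c, 3 neighbours → 0 H
  atom 6: aromatic c, 2 neighbours → 1 H
  atom 7: aromatic c, 2 neighbours → 1 H
  atom 8: aromatic c, 3 neighbours → 0 H
  atom 9: aromatic c, 3 neighbours → 0 H
  atom 10: aromatic c, 2 neighbours → 1 H
  atom 11: C, bond orders sum to 4 (valence 4) → 0 H
  atom 12: O, bond orders sum to 1 (valence 2) → 1 H
  atom 13: O, bond orders sum to 2 (valence 2) → 0 H
  atom 14: aromatic c, 3 neighbours → 0 H
  atom 15: aromatic c, 2 neighbours → 1 H
  atom 16: aromatic c, 2 neighbours → 1 H
  atom 17: aromatic c, 2 neighbours → 1 H
  atom 18: aromatic c, 2 neighbours → 1 H
  atom 19: aromatic c, 2 neighbours → 1 H
Total hydrogens: 12.

12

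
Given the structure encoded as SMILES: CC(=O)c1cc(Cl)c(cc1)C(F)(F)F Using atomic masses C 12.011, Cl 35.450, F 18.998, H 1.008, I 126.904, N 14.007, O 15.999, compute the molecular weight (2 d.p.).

222.59 g/mol

First, the molecular formula is C9H6ClF3O (counting implicit H from valence).
  C: 9 × 12.011 = 108.099
  Cl: 1 × 35.450 = 35.450
  F: 3 × 18.998 = 56.994
  H: 6 × 1.008 = 6.048
  O: 1 × 15.999 = 15.999
Sum: 9×12.011 + 1×35.450 + 3×18.998 + 6×1.008 + 1×15.999 = 222.590 → 222.59 g/mol.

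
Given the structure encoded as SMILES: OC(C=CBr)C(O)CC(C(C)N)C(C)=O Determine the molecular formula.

Walk through each heavy atom and fill implicit hydrogens from standard valence (C 4, N 3, O 2, S 2, halogen 1):
  atom 1: O, bond orders sum to 1 (valence 2) → 1 H
  atom 2: C, bond orders sum to 3 (valence 4) → 1 H
  atom 3: C, bond orders sum to 3 (valence 4) → 1 H
  atom 4: C, bond orders sum to 3 (valence 4) → 1 H
  atom 5: Br (halogen, monovalent) → 0 H
  atom 6: C, bond orders sum to 3 (valence 4) → 1 H
  atom 7: O, bond orders sum to 1 (valence 2) → 1 H
  atom 8: C, bond orders sum to 2 (valence 4) → 2 H
  atom 9: C, bond orders sum to 3 (valence 4) → 1 H
  atom 10: C, bond orders sum to 3 (valence 4) → 1 H
  atom 11: C, bond orders sum to 1 (valence 4) → 3 H
  atom 12: N, bond orders sum to 1 (valence 3) → 2 H
  atom 13: C, bond orders sum to 4 (valence 4) → 0 H
  atom 14: C, bond orders sum to 1 (valence 4) → 3 H
  atom 15: O, bond orders sum to 2 (valence 2) → 0 H
Totals → C:10, H:18, Br:1, N:1, O:3.

C10H18BrNO3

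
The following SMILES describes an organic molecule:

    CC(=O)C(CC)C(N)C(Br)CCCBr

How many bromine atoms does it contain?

Scan the SMILES for Br atoms (remember two-letter symbols like Cl and Br are single atoms).
Bromine count: 2.

2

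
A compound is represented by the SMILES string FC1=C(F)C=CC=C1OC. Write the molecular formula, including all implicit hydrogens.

C7H6F2O

Walk through each heavy atom and fill implicit hydrogens from standard valence (C 4, N 3, O 2, S 2, halogen 1):
  atom 1: F (halogen, monovalent) → 0 H
  atom 2: C, bond orders sum to 4 (valence 4) → 0 H
  atom 3: C, bond orders sum to 4 (valence 4) → 0 H
  atom 4: F (halogen, monovalent) → 0 H
  atom 5: C, bond orders sum to 3 (valence 4) → 1 H
  atom 6: C, bond orders sum to 3 (valence 4) → 1 H
  atom 7: C, bond orders sum to 3 (valence 4) → 1 H
  atom 8: C, bond orders sum to 4 (valence 4) → 0 H
  atom 9: O, bond orders sum to 2 (valence 2) → 0 H
  atom 10: C, bond orders sum to 1 (valence 4) → 3 H
Totals → C:7, H:6, F:2, O:1.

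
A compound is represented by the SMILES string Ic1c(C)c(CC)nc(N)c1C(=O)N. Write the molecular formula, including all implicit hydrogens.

Walk through each heavy atom and fill implicit hydrogens from standard valence (C 4, N 3, O 2, S 2, halogen 1); for lowercase aromatic atoms, an aromatic c carries 1 H when it has two neighbours and 0 H with three, and aromatic n carries 0 H:
  atom 1: I (halogen, monovalent) → 0 H
  atom 2: aromatic c, 3 neighbours → 0 H
  atom 3: aromatic c, 3 neighbours → 0 H
  atom 4: C, bond orders sum to 1 (valence 4) → 3 H
  atom 5: aromatic c, 3 neighbours → 0 H
  atom 6: C, bond orders sum to 2 (valence 4) → 2 H
  atom 7: C, bond orders sum to 1 (valence 4) → 3 H
  atom 8: aromatic n, 2 neighbours → 0 H
  atom 9: aromatic c, 3 neighbours → 0 H
  atom 10: N, bond orders sum to 1 (valence 3) → 2 H
  atom 11: aromatic c, 3 neighbours → 0 H
  atom 12: C, bond orders sum to 4 (valence 4) → 0 H
  atom 13: O, bond orders sum to 2 (valence 2) → 0 H
  atom 14: N, bond orders sum to 1 (valence 3) → 2 H
Totals → C:9, H:12, I:1, N:3, O:1.
In Hill order: C9H12IN3O.

C9H12IN3O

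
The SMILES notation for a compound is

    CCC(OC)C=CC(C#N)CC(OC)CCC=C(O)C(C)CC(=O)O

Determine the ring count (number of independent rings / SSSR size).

In SMILES, each pair of matching ring-closure digits denotes one ring-closing bond; the number of such bonds equals the number of independent rings.
Ring-closure bonds here: 0.

0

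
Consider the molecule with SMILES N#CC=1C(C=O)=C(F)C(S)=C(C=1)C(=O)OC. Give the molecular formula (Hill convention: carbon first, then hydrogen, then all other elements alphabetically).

C10H6FNO3S

Walk through each heavy atom and fill implicit hydrogens from standard valence (C 4, N 3, O 2, S 2, halogen 1):
  atom 1: N, bond orders sum to 3 (valence 3) → 0 H
  atom 2: C, bond orders sum to 4 (valence 4) → 0 H
  atom 3: C, bond orders sum to 4 (valence 4) → 0 H
  atom 4: C, bond orders sum to 4 (valence 4) → 0 H
  atom 5: C, bond orders sum to 3 (valence 4) → 1 H
  atom 6: O, bond orders sum to 2 (valence 2) → 0 H
  atom 7: C, bond orders sum to 4 (valence 4) → 0 H
  atom 8: F (halogen, monovalent) → 0 H
  atom 9: C, bond orders sum to 4 (valence 4) → 0 H
  atom 10: S, bond orders sum to 1 (valence 2) → 1 H
  atom 11: C, bond orders sum to 4 (valence 4) → 0 H
  atom 12: C, bond orders sum to 3 (valence 4) → 1 H
  atom 13: C, bond orders sum to 4 (valence 4) → 0 H
  atom 14: O, bond orders sum to 2 (valence 2) → 0 H
  atom 15: O, bond orders sum to 2 (valence 2) → 0 H
  atom 16: C, bond orders sum to 1 (valence 4) → 3 H
Totals → C:10, H:6, F:1, N:1, O:3, S:1.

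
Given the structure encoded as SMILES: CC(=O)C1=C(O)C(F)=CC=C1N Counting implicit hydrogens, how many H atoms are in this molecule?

8

Walk through each heavy atom and fill implicit hydrogens from standard valence (C 4, N 3, O 2, S 2, halogen 1):
  atom 1: C, bond orders sum to 1 (valence 4) → 3 H
  atom 2: C, bond orders sum to 4 (valence 4) → 0 H
  atom 3: O, bond orders sum to 2 (valence 2) → 0 H
  atom 4: C, bond orders sum to 4 (valence 4) → 0 H
  atom 5: C, bond orders sum to 4 (valence 4) → 0 H
  atom 6: O, bond orders sum to 1 (valence 2) → 1 H
  atom 7: C, bond orders sum to 4 (valence 4) → 0 H
  atom 8: F (halogen, monovalent) → 0 H
  atom 9: C, bond orders sum to 3 (valence 4) → 1 H
  atom 10: C, bond orders sum to 3 (valence 4) → 1 H
  atom 11: C, bond orders sum to 4 (valence 4) → 0 H
  atom 12: N, bond orders sum to 1 (valence 3) → 2 H
Total hydrogens: 8.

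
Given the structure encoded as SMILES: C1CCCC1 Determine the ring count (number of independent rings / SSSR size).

1

In SMILES, each pair of matching ring-closure digits denotes one ring-closing bond; the number of such bonds equals the number of independent rings.
Ring-closure bonds here: 1.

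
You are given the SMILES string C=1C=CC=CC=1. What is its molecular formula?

C6H6

Walk through each heavy atom and fill implicit hydrogens from standard valence (C 4, N 3, O 2, S 2, halogen 1):
  atom 1: C, bond orders sum to 3 (valence 4) → 1 H
  atom 2: C, bond orders sum to 3 (valence 4) → 1 H
  atom 3: C, bond orders sum to 3 (valence 4) → 1 H
  atom 4: C, bond orders sum to 3 (valence 4) → 1 H
  atom 5: C, bond orders sum to 3 (valence 4) → 1 H
  atom 6: C, bond orders sum to 3 (valence 4) → 1 H
Totals → C:6, H:6.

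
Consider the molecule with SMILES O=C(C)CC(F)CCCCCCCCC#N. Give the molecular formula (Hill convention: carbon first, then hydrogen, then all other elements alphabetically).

C13H22FNO

Walk through each heavy atom and fill implicit hydrogens from standard valence (C 4, N 3, O 2, S 2, halogen 1):
  atom 1: O, bond orders sum to 2 (valence 2) → 0 H
  atom 2: C, bond orders sum to 4 (valence 4) → 0 H
  atom 3: C, bond orders sum to 1 (valence 4) → 3 H
  atom 4: C, bond orders sum to 2 (valence 4) → 2 H
  atom 5: C, bond orders sum to 3 (valence 4) → 1 H
  atom 6: F (halogen, monovalent) → 0 H
  atom 7: C, bond orders sum to 2 (valence 4) → 2 H
  atom 8: C, bond orders sum to 2 (valence 4) → 2 H
  atom 9: C, bond orders sum to 2 (valence 4) → 2 H
  atom 10: C, bond orders sum to 2 (valence 4) → 2 H
  atom 11: C, bond orders sum to 2 (valence 4) → 2 H
  atom 12: C, bond orders sum to 2 (valence 4) → 2 H
  atom 13: C, bond orders sum to 2 (valence 4) → 2 H
  atom 14: C, bond orders sum to 2 (valence 4) → 2 H
  atom 15: C, bond orders sum to 4 (valence 4) → 0 H
  atom 16: N, bond orders sum to 3 (valence 3) → 0 H
Totals → C:13, H:22, F:1, N:1, O:1.
In Hill order: C13H22FNO.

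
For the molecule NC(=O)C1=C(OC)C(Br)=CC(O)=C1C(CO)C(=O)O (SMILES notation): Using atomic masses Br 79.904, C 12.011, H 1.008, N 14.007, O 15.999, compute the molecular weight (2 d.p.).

334.12 g/mol

First, the molecular formula is C11H12BrNO6 (counting implicit H from valence).
  Br: 1 × 79.904 = 79.904
  C: 11 × 12.011 = 132.121
  H: 12 × 1.008 = 12.096
  N: 1 × 14.007 = 14.007
  O: 6 × 15.999 = 95.994
Sum: 1×79.904 + 11×12.011 + 12×1.008 + 1×14.007 + 6×15.999 = 334.122 → 334.12 g/mol.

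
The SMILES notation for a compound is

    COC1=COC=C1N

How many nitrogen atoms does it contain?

1

Scan the SMILES for N atoms (remember two-letter symbols like Cl and Br are single atoms).
Nitrogen count: 1.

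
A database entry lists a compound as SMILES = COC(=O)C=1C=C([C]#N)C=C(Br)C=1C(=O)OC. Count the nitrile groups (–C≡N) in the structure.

1

The nitrile motif appears at heavy-atom position 8 in the SMILES.
Other groups present: 2 ester.
Nitrile count: 1.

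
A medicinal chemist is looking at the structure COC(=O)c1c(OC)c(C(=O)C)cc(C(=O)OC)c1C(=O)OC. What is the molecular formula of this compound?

Walk through each heavy atom and fill implicit hydrogens from standard valence (C 4, N 3, O 2, S 2, halogen 1); for lowercase aromatic atoms, an aromatic c carries 1 H when it has two neighbours and 0 H with three, and aromatic n carries 0 H:
  atom 1: C, bond orders sum to 1 (valence 4) → 3 H
  atom 2: O, bond orders sum to 2 (valence 2) → 0 H
  atom 3: C, bond orders sum to 4 (valence 4) → 0 H
  atom 4: O, bond orders sum to 2 (valence 2) → 0 H
  atom 5: aromatic c, 3 neighbours → 0 H
  atom 6: aromatic c, 3 neighbours → 0 H
  atom 7: O, bond orders sum to 2 (valence 2) → 0 H
  atom 8: C, bond orders sum to 1 (valence 4) → 3 H
  atom 9: aromatic c, 3 neighbours → 0 H
  atom 10: C, bond orders sum to 4 (valence 4) → 0 H
  atom 11: O, bond orders sum to 2 (valence 2) → 0 H
  atom 12: C, bond orders sum to 1 (valence 4) → 3 H
  atom 13: aromatic c, 2 neighbours → 1 H
  atom 14: aromatic c, 3 neighbours → 0 H
  atom 15: C, bond orders sum to 4 (valence 4) → 0 H
  atom 16: O, bond orders sum to 2 (valence 2) → 0 H
  atom 17: O, bond orders sum to 2 (valence 2) → 0 H
  atom 18: C, bond orders sum to 1 (valence 4) → 3 H
  atom 19: aromatic c, 3 neighbours → 0 H
  atom 20: C, bond orders sum to 4 (valence 4) → 0 H
  atom 21: O, bond orders sum to 2 (valence 2) → 0 H
  atom 22: O, bond orders sum to 2 (valence 2) → 0 H
  atom 23: C, bond orders sum to 1 (valence 4) → 3 H
Totals → C:15, H:16, O:8.
In Hill order: C15H16O8.

C15H16O8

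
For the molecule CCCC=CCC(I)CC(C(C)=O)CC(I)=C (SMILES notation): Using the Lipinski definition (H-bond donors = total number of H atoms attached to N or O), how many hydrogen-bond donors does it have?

Donors: find every N or O and count the H atoms it carries.
  atom 13 (O): bond orders sum to 2 → 0 H
Lipinski HBD = 0.

0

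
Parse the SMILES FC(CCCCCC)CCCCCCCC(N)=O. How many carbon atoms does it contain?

Count every carbon token in the SMILES (each C, including those in ring-closure positions and inside branches).
Carbon count: 15.

15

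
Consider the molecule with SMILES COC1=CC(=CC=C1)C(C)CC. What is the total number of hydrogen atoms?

16

Walk through each heavy atom and fill implicit hydrogens from standard valence (C 4, N 3, O 2, S 2, halogen 1):
  atom 1: C, bond orders sum to 1 (valence 4) → 3 H
  atom 2: O, bond orders sum to 2 (valence 2) → 0 H
  atom 3: C, bond orders sum to 4 (valence 4) → 0 H
  atom 4: C, bond orders sum to 3 (valence 4) → 1 H
  atom 5: C, bond orders sum to 4 (valence 4) → 0 H
  atom 6: C, bond orders sum to 3 (valence 4) → 1 H
  atom 7: C, bond orders sum to 3 (valence 4) → 1 H
  atom 8: C, bond orders sum to 3 (valence 4) → 1 H
  atom 9: C, bond orders sum to 3 (valence 4) → 1 H
  atom 10: C, bond orders sum to 1 (valence 4) → 3 H
  atom 11: C, bond orders sum to 2 (valence 4) → 2 H
  atom 12: C, bond orders sum to 1 (valence 4) → 3 H
Total hydrogens: 16.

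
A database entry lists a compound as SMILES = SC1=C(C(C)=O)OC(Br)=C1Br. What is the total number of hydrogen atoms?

4

Walk through each heavy atom and fill implicit hydrogens from standard valence (C 4, N 3, O 2, S 2, halogen 1):
  atom 1: S, bond orders sum to 1 (valence 2) → 1 H
  atom 2: C, bond orders sum to 4 (valence 4) → 0 H
  atom 3: C, bond orders sum to 4 (valence 4) → 0 H
  atom 4: C, bond orders sum to 4 (valence 4) → 0 H
  atom 5: C, bond orders sum to 1 (valence 4) → 3 H
  atom 6: O, bond orders sum to 2 (valence 2) → 0 H
  atom 7: O, bond orders sum to 2 (valence 2) → 0 H
  atom 8: C, bond orders sum to 4 (valence 4) → 0 H
  atom 9: Br (halogen, monovalent) → 0 H
  atom 10: C, bond orders sum to 4 (valence 4) → 0 H
  atom 11: Br (halogen, monovalent) → 0 H
Total hydrogens: 4.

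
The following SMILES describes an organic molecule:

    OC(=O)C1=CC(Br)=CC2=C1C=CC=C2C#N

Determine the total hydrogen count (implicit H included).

6

Walk through each heavy atom and fill implicit hydrogens from standard valence (C 4, N 3, O 2, S 2, halogen 1):
  atom 1: O, bond orders sum to 1 (valence 2) → 1 H
  atom 2: C, bond orders sum to 4 (valence 4) → 0 H
  atom 3: O, bond orders sum to 2 (valence 2) → 0 H
  atom 4: C, bond orders sum to 4 (valence 4) → 0 H
  atom 5: C, bond orders sum to 3 (valence 4) → 1 H
  atom 6: C, bond orders sum to 4 (valence 4) → 0 H
  atom 7: Br (halogen, monovalent) → 0 H
  atom 8: C, bond orders sum to 3 (valence 4) → 1 H
  atom 9: C, bond orders sum to 4 (valence 4) → 0 H
  atom 10: C, bond orders sum to 4 (valence 4) → 0 H
  atom 11: C, bond orders sum to 3 (valence 4) → 1 H
  atom 12: C, bond orders sum to 3 (valence 4) → 1 H
  atom 13: C, bond orders sum to 3 (valence 4) → 1 H
  atom 14: C, bond orders sum to 4 (valence 4) → 0 H
  atom 15: C, bond orders sum to 4 (valence 4) → 0 H
  atom 16: N, bond orders sum to 3 (valence 3) → 0 H
Total hydrogens: 6.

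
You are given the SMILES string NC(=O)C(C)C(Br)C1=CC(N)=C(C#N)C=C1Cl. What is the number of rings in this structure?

1

In SMILES, each pair of matching ring-closure digits denotes one ring-closing bond; the number of such bonds equals the number of independent rings.
Ring-closure bonds here: 1.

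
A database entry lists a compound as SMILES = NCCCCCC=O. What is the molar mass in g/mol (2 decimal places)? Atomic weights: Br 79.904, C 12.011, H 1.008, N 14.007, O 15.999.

115.18 g/mol

First, the molecular formula is C6H13NO (counting implicit H from valence).
  C: 6 × 12.011 = 72.066
  H: 13 × 1.008 = 13.104
  N: 1 × 14.007 = 14.007
  O: 1 × 15.999 = 15.999
Sum: 6×12.011 + 13×1.008 + 1×14.007 + 1×15.999 = 115.176 → 115.18 g/mol.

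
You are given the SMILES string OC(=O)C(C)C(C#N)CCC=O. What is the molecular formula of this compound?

Walk through each heavy atom and fill implicit hydrogens from standard valence (C 4, N 3, O 2, S 2, halogen 1):
  atom 1: O, bond orders sum to 1 (valence 2) → 1 H
  atom 2: C, bond orders sum to 4 (valence 4) → 0 H
  atom 3: O, bond orders sum to 2 (valence 2) → 0 H
  atom 4: C, bond orders sum to 3 (valence 4) → 1 H
  atom 5: C, bond orders sum to 1 (valence 4) → 3 H
  atom 6: C, bond orders sum to 3 (valence 4) → 1 H
  atom 7: C, bond orders sum to 4 (valence 4) → 0 H
  atom 8: N, bond orders sum to 3 (valence 3) → 0 H
  atom 9: C, bond orders sum to 2 (valence 4) → 2 H
  atom 10: C, bond orders sum to 2 (valence 4) → 2 H
  atom 11: C, bond orders sum to 3 (valence 4) → 1 H
  atom 12: O, bond orders sum to 2 (valence 2) → 0 H
Totals → C:8, H:11, N:1, O:3.
In Hill order: C8H11NO3.

C8H11NO3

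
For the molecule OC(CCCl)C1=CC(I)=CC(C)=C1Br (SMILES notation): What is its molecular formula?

Walk through each heavy atom and fill implicit hydrogens from standard valence (C 4, N 3, O 2, S 2, halogen 1):
  atom 1: O, bond orders sum to 1 (valence 2) → 1 H
  atom 2: C, bond orders sum to 3 (valence 4) → 1 H
  atom 3: C, bond orders sum to 2 (valence 4) → 2 H
  atom 4: C, bond orders sum to 2 (valence 4) → 2 H
  atom 5: Cl (halogen, monovalent) → 0 H
  atom 6: C, bond orders sum to 4 (valence 4) → 0 H
  atom 7: C, bond orders sum to 3 (valence 4) → 1 H
  atom 8: C, bond orders sum to 4 (valence 4) → 0 H
  atom 9: I (halogen, monovalent) → 0 H
  atom 10: C, bond orders sum to 3 (valence 4) → 1 H
  atom 11: C, bond orders sum to 4 (valence 4) → 0 H
  atom 12: C, bond orders sum to 1 (valence 4) → 3 H
  atom 13: C, bond orders sum to 4 (valence 4) → 0 H
  atom 14: Br (halogen, monovalent) → 0 H
Totals → C:10, H:11, Br:1, Cl:1, I:1, O:1.
In Hill order: C10H11BrClIO.

C10H11BrClIO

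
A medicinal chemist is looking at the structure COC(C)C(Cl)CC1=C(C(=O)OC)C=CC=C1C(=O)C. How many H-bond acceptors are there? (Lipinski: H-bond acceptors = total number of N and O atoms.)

N atoms: 0; O atoms: 4.
Lipinski HBA = 0 + 4 = 4.

4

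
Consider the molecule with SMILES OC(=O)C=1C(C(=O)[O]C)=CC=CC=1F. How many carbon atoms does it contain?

Count every carbon token in the SMILES (each C, including those in ring-closure positions and inside branches).
Carbon count: 9.

9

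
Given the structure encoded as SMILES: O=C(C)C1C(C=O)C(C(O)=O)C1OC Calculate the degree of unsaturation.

4

Molecular formula: C9H12O5.
DoU = (2C + 2 + N − H − X) / 2, where X is the halogen count and O/S are ignored.
    = (2·9 + 2 + 0 − 12 − 0) / 2 = 8 / 2 = 4.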